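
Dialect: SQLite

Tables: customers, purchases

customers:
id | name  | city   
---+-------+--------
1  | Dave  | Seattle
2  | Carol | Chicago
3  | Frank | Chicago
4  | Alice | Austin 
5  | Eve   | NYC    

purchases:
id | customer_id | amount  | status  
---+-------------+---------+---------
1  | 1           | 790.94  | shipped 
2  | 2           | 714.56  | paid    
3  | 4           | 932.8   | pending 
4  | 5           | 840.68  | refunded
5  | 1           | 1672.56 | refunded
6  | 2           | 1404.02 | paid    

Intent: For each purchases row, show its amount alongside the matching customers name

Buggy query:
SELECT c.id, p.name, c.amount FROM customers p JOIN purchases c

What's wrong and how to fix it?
Bug: JOIN with no ON clause produces a cartesian product; every purchases row pairs with every customers row

Fix: Add ON c.customer_id = p.id to the JOIN

Corrected query:
SELECT c.id, p.name, c.amount FROM customers p JOIN purchases c ON c.customer_id = p.id

Result:
id | name  | amount 
---+-------+--------
1  | Dave  | 790.94 
2  | Carol | 714.56 
3  | Alice | 932.8  
4  | Eve   | 840.68 
5  | Dave  | 1672.56
6  | Carol | 1404.02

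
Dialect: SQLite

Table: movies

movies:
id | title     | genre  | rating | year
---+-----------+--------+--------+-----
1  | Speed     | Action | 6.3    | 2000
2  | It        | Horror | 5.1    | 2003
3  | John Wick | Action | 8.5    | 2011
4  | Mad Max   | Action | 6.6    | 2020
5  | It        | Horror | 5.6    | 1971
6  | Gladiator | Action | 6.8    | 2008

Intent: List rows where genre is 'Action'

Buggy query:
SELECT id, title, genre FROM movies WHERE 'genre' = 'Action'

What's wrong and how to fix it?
Bug: 'genre' in single quotes is a string literal, not the column; the comparison is literal-vs-literal and never true

Fix: Remove the quotes around the column name (or use double quotes for an identifier)

Corrected query:
SELECT id, title, genre FROM movies WHERE genre = 'Action'

Result:
id | title     | genre 
---+-----------+-------
1  | Speed     | Action
3  | John Wick | Action
4  | Mad Max   | Action
6  | Gladiator | Action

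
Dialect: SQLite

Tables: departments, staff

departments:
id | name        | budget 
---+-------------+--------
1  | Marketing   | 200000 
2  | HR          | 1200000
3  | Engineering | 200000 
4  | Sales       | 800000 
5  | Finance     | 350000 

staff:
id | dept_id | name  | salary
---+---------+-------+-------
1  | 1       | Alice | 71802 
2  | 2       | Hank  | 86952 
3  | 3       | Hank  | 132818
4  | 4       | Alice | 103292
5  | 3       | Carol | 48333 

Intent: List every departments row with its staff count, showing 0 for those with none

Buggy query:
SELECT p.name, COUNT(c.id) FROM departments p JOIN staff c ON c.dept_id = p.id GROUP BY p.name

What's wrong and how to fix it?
Bug: An inner join excludes parents with zero children

Fix: Use LEFT JOIN so parents without children still appear (COUNT(c.id) gives 0)

Corrected query:
SELECT p.name, COUNT(c.id) FROM departments p LEFT JOIN staff c ON c.dept_id = p.id GROUP BY p.name

Result:
name        | COUNT(c.id)
------------+------------
Engineering | 2          
Finance     | 0          
HR          | 1          
Marketing   | 1          
Sales       | 1          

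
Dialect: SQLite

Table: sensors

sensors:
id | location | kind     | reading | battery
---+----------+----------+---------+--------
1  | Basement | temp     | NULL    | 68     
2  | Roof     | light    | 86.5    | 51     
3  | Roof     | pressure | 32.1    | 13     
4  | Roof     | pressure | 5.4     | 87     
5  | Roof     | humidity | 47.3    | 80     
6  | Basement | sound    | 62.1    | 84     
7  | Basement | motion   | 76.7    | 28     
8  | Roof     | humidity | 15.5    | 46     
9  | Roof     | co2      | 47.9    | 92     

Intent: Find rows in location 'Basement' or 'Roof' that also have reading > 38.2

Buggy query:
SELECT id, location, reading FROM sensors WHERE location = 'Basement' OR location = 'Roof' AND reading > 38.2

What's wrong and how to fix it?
Bug: AND binds tighter than OR, so this parses as location = 'Basement' OR (location = 'Roof' AND reading > 38.2)

Fix: Group the OR with parentheses (or use IN), then AND the threshold

Corrected query:
SELECT id, location, reading FROM sensors WHERE (location = 'Basement' OR location = 'Roof') AND reading > 38.2

Result:
id | location | reading
---+----------+--------
2  | Roof     | 86.5   
5  | Roof     | 47.3   
6  | Basement | 62.1   
7  | Basement | 76.7   
9  | Roof     | 47.9   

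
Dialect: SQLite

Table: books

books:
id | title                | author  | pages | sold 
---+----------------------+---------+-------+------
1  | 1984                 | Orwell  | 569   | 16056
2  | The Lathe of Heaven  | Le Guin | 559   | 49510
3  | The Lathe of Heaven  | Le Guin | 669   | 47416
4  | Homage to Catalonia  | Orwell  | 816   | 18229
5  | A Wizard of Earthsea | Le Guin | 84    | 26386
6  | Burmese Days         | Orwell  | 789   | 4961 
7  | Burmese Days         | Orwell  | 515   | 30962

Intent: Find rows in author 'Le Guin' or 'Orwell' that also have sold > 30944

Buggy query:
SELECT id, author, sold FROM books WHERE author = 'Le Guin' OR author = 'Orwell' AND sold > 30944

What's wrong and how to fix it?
Bug: AND binds tighter than OR, so this parses as author = 'Le Guin' OR (author = 'Orwell' AND sold > 30944)

Fix: Add parentheses around the OR so the AND applies to both alternatives

Corrected query:
SELECT id, author, sold FROM books WHERE (author = 'Le Guin' OR author = 'Orwell') AND sold > 30944

Result:
id | author  | sold 
---+---------+------
2  | Le Guin | 49510
3  | Le Guin | 47416
7  | Orwell  | 30962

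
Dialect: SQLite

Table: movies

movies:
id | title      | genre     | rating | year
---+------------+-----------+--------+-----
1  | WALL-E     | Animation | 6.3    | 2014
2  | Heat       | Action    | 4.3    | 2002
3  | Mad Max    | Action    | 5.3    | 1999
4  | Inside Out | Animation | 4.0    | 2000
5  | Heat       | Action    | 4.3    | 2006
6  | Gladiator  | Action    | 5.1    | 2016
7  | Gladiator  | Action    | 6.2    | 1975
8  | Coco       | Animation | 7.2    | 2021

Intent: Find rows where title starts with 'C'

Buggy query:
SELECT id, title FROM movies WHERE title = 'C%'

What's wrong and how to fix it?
Bug: Wildcards only work with LIKE; '=' treats '%' as a literal character

Fix: Replace '=' with LIKE so 'C%' is treated as a pattern

Corrected query:
SELECT id, title FROM movies WHERE title LIKE 'C%'

Result:
id | title
---+------
8  | Coco 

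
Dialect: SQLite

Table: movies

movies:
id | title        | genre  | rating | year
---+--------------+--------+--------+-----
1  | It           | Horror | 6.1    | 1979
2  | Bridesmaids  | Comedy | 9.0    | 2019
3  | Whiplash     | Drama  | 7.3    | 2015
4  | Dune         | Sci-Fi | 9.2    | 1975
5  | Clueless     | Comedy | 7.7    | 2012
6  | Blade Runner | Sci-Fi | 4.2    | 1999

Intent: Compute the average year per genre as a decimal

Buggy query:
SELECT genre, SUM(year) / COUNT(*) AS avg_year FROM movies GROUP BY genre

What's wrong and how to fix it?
Bug: SUM(year) and COUNT(*) are both integers; the division truncates the fractional part

Fix: Multiply by 1.0 (or CAST to REAL) to force floating-point division

Corrected query:
SELECT genre, SUM(year) * 1.0 / COUNT(*) AS avg_year FROM movies GROUP BY genre

Result:
genre  | avg_year
-------+---------
Comedy | 2015.5  
Drama  | 2015    
Horror | 1979    
Sci-Fi | 1987    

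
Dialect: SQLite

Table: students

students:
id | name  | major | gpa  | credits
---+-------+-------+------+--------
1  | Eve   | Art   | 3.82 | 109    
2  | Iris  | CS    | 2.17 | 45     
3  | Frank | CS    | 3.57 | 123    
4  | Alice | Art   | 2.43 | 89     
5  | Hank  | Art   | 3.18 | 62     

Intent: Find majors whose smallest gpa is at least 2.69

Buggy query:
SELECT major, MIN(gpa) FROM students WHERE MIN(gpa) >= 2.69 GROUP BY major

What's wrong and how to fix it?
Bug: MIN() in WHERE is a misuse of aggregate

Fix: Use HAVING for the per-group MIN condition

Corrected query:
SELECT major, MIN(gpa) FROM students GROUP BY major HAVING MIN(gpa) >= 2.69

Result:
(no rows)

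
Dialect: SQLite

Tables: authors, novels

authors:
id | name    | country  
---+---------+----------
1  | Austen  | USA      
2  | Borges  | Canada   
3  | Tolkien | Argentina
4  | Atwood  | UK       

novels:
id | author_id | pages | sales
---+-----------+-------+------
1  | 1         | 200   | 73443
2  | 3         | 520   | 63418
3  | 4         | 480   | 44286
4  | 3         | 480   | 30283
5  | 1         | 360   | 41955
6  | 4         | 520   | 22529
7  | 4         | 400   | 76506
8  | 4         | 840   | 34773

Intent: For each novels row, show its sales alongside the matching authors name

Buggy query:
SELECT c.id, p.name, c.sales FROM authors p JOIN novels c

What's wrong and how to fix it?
Bug: Missing join condition: each novels row is matched to all authors rows instead of just its own

Fix: Add ON c.author_id = p.id to the JOIN

Corrected query:
SELECT c.id, p.name, c.sales FROM authors p JOIN novels c ON c.author_id = p.id

Result:
id | name    | sales
---+---------+------
1  | Austen  | 73443
2  | Tolkien | 63418
3  | Atwood  | 44286
4  | Tolkien | 30283
5  | Austen  | 41955
6  | Atwood  | 22529
7  | Atwood  | 76506
8  | Atwood  | 34773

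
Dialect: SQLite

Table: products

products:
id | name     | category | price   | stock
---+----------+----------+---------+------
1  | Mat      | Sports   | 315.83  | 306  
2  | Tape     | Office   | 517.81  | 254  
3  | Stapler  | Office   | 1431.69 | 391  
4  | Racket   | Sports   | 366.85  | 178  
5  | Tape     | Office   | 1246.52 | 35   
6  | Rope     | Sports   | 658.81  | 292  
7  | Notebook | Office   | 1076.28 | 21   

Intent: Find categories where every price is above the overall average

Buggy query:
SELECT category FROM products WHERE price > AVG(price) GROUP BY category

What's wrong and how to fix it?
Bug: AVG() is an aggregate; it can't sit directly in WHERE

Fix: Compute the overall average in a scalar subquery and compare each group's MIN against it in HAVING

Corrected query:
SELECT category FROM products GROUP BY category HAVING MIN(price) > (SELECT AVG(price) FROM products)

Result:
(no rows)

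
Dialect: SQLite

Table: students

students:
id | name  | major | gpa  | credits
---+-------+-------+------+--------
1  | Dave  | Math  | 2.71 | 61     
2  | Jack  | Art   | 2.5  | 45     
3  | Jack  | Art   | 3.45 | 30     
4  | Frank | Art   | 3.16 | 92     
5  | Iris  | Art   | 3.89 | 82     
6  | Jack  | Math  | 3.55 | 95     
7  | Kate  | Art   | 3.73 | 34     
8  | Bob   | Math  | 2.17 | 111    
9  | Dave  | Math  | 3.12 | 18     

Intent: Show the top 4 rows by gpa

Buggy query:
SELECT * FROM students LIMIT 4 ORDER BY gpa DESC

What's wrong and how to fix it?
Bug: LIMIT must come after ORDER BY

Fix: Swap the clauses: ORDER BY first, then LIMIT

Corrected query:
SELECT * FROM students ORDER BY gpa DESC LIMIT 4

Result:
id | name | major | gpa  | credits
---+------+-------+------+--------
5  | Iris | Art   | 3.89 | 82     
7  | Kate | Art   | 3.73 | 34     
6  | Jack | Math  | 3.55 | 95     
3  | Jack | Art   | 3.45 | 30     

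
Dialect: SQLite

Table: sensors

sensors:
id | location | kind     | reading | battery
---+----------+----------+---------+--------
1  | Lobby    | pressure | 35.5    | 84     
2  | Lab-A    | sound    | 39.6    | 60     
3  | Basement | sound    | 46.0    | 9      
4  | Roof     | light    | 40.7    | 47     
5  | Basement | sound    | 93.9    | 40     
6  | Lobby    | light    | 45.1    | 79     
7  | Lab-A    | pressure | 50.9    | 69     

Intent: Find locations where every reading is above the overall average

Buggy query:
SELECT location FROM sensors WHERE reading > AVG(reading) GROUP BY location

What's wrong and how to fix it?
Bug: AVG() is an aggregate; it can't sit directly in WHERE

Fix: Compute the overall average in a scalar subquery and compare each group's MIN against it in HAVING

Corrected query:
SELECT location FROM sensors GROUP BY location HAVING MIN(reading) > (SELECT AVG(reading) FROM sensors)

Result:
(no rows)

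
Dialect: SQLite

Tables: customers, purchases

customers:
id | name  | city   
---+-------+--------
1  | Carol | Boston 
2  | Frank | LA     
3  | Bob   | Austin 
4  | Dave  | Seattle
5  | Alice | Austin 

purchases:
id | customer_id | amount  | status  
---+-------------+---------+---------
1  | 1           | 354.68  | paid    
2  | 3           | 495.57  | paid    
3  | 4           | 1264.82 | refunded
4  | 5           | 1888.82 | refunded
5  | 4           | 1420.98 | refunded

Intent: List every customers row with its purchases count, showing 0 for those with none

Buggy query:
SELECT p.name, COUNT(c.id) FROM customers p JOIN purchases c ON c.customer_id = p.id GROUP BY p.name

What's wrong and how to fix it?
Bug: An inner join excludes parents with zero children

Fix: Use LEFT JOIN so parents without children still appear (COUNT(c.id) gives 0)

Corrected query:
SELECT p.name, COUNT(c.id) FROM customers p LEFT JOIN purchases c ON c.customer_id = p.id GROUP BY p.name

Result:
name  | COUNT(c.id)
------+------------
Alice | 1          
Bob   | 1          
Carol | 1          
Dave  | 2          
Frank | 0          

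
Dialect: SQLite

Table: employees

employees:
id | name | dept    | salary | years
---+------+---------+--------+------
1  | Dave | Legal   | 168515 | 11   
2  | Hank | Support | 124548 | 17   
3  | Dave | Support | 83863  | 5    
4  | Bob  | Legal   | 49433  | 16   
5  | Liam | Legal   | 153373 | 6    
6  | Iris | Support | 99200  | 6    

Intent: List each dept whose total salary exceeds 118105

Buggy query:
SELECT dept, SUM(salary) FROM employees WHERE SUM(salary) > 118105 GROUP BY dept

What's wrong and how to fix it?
Bug: SUM(salary) is an aggregate, but WHERE filters rows before aggregation

Fix: Move the aggregate condition to a HAVING clause

Corrected query:
SELECT dept, SUM(salary) FROM employees GROUP BY dept HAVING SUM(salary) > 118105

Result:
dept    | SUM(salary)
--------+------------
Legal   | 371321     
Support | 307611     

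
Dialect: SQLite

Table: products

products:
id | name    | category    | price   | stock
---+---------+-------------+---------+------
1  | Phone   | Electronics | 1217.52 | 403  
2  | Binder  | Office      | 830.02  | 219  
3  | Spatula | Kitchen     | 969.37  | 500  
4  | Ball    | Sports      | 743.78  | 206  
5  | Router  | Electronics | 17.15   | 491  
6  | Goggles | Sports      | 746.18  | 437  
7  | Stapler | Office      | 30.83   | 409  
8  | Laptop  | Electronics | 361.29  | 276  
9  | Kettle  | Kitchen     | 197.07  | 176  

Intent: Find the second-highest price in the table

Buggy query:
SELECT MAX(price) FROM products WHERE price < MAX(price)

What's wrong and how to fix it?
Bug: MAX(price) on the right of the comparison is an aggregate-in-WHERE error

Fix: Compute the overall MAX in a subquery, then take MAX of rows below it

Corrected query:
SELECT MAX(price) FROM products WHERE price < (SELECT MAX(price) FROM products)

Result:
MAX(price)
----------
969.37    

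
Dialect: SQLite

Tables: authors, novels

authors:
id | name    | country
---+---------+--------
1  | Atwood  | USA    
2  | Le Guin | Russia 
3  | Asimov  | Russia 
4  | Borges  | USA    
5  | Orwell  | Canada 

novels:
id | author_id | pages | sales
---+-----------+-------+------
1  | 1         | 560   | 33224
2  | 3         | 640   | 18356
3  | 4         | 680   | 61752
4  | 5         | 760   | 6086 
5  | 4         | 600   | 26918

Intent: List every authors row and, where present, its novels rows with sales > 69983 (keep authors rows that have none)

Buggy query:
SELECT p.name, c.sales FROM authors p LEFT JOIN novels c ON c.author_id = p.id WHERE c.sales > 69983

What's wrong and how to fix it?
Bug: A WHERE condition on the right-hand table after LEFT JOIN drops unmatched parents

Fix: Put 'c.sales > 69983' in the JOIN's ON clause instead of WHERE

Corrected query:
SELECT p.name, c.sales FROM authors p LEFT JOIN novels c ON c.author_id = p.id AND c.sales > 69983

Result:
name    | sales
--------+------
Atwood  | NULL 
Le Guin | NULL 
Asimov  | NULL 
Borges  | NULL 
Orwell  | NULL 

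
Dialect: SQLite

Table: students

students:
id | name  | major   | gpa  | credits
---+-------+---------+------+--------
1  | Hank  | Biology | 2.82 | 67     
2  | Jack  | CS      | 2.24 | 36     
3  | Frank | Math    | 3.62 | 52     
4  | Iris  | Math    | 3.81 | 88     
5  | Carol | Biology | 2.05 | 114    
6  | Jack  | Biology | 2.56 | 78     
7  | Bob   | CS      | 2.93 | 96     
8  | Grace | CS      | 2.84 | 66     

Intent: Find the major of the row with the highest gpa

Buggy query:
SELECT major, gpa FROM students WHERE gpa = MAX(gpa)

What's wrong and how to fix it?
Bug: MAX(gpa) is an aggregate and cannot be used directly in WHERE

Fix: Wrap MAX in a scalar subquery so WHERE compares against a single value

Corrected query:
SELECT major, gpa FROM students WHERE gpa = (SELECT MAX(gpa) FROM students)

Result:
major | gpa 
------+-----
Math  | 3.81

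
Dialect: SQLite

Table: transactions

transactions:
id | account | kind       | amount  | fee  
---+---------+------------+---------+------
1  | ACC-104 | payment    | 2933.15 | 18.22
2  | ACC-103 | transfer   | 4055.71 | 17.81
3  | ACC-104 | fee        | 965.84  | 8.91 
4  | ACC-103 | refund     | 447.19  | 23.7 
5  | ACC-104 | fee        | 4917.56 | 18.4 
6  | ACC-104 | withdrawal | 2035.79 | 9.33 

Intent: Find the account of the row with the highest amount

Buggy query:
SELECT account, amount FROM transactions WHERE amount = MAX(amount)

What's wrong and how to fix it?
Bug: WHERE is evaluated per row; an aggregate over the whole table isn't defined there

Fix: Wrap MAX in a scalar subquery so WHERE compares against a single value

Corrected query:
SELECT account, amount FROM transactions WHERE amount = (SELECT MAX(amount) FROM transactions)

Result:
account | amount 
--------+--------
ACC-104 | 4917.56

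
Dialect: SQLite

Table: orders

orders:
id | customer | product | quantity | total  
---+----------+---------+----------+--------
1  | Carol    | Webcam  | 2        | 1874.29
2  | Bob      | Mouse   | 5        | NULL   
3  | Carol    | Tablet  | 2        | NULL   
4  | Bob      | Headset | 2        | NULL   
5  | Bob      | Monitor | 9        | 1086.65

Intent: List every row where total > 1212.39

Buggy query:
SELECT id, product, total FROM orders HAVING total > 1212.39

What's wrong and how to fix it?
Bug: This is a non-aggregate query (no GROUP BY, no aggregates), so in SQLite the HAVING clause is invalid here; a row-level condition belongs in WHERE

Fix: Replace HAVING with WHERE since the condition applies to individual rows

Corrected query:
SELECT id, product, total FROM orders WHERE total > 1212.39

Result:
id | product | total  
---+---------+--------
1  | Webcam  | 1874.29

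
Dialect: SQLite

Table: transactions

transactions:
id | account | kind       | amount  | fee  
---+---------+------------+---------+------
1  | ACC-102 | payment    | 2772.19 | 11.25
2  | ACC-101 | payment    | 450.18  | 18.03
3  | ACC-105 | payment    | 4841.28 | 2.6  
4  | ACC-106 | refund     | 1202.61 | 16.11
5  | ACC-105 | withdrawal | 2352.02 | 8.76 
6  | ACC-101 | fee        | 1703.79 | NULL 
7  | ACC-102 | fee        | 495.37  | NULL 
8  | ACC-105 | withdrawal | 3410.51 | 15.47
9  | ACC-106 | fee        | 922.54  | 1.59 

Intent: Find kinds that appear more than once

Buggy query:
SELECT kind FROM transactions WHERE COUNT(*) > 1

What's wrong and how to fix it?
Bug: WHERE can't reference COUNT(*); aggregates are computed after WHERE

Fix: Group first, then use HAVING for the count condition

Corrected query:
SELECT kind FROM transactions GROUP BY kind HAVING COUNT(*) > 1

Result:
kind      
----------
fee       
payment   
withdrawal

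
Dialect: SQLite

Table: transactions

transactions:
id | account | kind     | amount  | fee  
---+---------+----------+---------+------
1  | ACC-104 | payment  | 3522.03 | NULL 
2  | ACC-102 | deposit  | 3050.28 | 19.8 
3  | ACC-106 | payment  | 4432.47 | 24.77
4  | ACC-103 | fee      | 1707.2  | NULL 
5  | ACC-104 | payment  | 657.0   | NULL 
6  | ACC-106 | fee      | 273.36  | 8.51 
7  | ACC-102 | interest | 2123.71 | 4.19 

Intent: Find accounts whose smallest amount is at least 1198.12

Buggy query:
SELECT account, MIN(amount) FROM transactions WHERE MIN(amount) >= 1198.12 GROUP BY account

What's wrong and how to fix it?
Bug: MIN() in WHERE is a misuse of aggregate

Fix: Replace WHERE with HAVING after the GROUP BY

Corrected query:
SELECT account, MIN(amount) FROM transactions GROUP BY account HAVING MIN(amount) >= 1198.12

Result:
account | MIN(amount)
--------+------------
ACC-102 | 2123.71    
ACC-103 | 1707.2     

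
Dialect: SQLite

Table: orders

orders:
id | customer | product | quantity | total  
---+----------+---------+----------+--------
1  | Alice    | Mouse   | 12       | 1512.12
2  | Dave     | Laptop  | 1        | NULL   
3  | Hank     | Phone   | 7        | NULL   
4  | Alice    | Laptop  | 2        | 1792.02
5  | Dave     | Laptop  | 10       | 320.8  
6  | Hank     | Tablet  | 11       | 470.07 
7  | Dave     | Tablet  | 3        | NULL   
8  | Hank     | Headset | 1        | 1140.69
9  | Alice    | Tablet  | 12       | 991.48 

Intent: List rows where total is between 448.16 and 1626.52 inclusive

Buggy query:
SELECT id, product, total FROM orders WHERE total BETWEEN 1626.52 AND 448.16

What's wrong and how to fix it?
Bug: The bounds are reversed; BETWEEN a AND b requires a <= b to match anything

Fix: Swap the bounds so the smaller value comes first

Corrected query:
SELECT id, product, total FROM orders WHERE total BETWEEN 448.16 AND 1626.52

Result:
id | product | total  
---+---------+--------
1  | Mouse   | 1512.12
6  | Tablet  | 470.07 
8  | Headset | 1140.69
9  | Tablet  | 991.48 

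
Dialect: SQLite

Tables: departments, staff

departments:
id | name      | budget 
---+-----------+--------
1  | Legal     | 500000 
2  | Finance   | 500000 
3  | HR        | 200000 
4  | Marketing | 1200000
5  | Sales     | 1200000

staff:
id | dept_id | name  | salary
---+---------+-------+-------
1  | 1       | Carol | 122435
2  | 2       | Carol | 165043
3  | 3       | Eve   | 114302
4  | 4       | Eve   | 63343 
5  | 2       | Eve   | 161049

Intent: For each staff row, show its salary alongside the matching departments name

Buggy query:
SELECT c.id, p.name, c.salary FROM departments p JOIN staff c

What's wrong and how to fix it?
Bug: Missing join condition: each staff row is matched to all departments rows instead of just its own

Fix: Specify the join condition linking the foreign key to the parent id

Corrected query:
SELECT c.id, p.name, c.salary FROM departments p JOIN staff c ON c.dept_id = p.id

Result:
id | name      | salary
---+-----------+-------
1  | Legal     | 122435
2  | Finance   | 165043
3  | HR        | 114302
4  | Marketing | 63343 
5  | Finance   | 161049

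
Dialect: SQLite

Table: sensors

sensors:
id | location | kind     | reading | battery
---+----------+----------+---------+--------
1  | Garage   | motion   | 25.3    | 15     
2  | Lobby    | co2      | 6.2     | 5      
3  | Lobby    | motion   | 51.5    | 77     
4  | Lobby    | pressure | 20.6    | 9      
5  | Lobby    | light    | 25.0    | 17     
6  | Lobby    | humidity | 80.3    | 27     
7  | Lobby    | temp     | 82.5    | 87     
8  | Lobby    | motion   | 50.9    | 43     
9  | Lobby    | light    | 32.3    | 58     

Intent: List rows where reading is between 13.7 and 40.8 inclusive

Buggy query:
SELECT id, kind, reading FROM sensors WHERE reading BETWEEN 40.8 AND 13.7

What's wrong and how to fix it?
Bug: BETWEEN expects the lower bound first; with 40.8 AND 13.7 the range is empty

Fix: Swap the bounds so the smaller value comes first

Corrected query:
SELECT id, kind, reading FROM sensors WHERE reading BETWEEN 13.7 AND 40.8

Result:
id | kind     | reading
---+----------+--------
1  | motion   | 25.3   
4  | pressure | 20.6   
5  | light    | 25     
9  | light    | 32.3   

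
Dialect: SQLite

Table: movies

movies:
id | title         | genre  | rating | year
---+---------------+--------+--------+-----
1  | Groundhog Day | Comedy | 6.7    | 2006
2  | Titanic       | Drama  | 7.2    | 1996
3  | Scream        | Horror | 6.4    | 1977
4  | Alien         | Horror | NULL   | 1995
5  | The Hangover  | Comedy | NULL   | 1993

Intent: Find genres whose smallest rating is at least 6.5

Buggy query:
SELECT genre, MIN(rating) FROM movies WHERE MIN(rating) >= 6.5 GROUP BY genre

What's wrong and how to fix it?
Bug: MIN() in WHERE is a misuse of aggregate

Fix: Use HAVING for the per-group MIN condition

Corrected query:
SELECT genre, MIN(rating) FROM movies GROUP BY genre HAVING MIN(rating) >= 6.5

Result:
genre  | MIN(rating)
-------+------------
Comedy | 6.7        
Drama  | 7.2        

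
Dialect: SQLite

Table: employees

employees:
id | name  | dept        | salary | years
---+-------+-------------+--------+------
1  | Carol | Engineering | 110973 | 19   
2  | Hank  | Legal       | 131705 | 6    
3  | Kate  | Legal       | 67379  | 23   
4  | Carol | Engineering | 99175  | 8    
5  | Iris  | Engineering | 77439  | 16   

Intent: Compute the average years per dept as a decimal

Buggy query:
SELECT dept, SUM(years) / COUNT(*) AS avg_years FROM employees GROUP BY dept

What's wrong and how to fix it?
Bug: Both operands are integers, so '/' performs integer division and truncates

Fix: Multiply by 1.0 (or CAST to REAL) to force floating-point division

Corrected query:
SELECT dept, SUM(years) * 1.0 / COUNT(*) AS avg_years FROM employees GROUP BY dept

Result:
dept        | avg_years
------------+----------
Engineering | 14.333333
Legal       | 14.5     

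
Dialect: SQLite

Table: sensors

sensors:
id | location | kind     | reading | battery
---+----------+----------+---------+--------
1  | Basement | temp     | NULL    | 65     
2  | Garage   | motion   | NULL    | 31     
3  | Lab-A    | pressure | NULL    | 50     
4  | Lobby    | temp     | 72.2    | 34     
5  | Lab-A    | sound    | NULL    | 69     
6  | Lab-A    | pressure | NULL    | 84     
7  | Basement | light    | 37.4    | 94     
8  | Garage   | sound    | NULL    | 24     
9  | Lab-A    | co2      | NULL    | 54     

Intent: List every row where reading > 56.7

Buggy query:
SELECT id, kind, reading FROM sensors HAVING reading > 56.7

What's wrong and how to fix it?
Bug: This is a non-aggregate query (no GROUP BY, no aggregates), so in SQLite the HAVING clause is invalid here; a row-level condition belongs in WHERE

Fix: Replace HAVING with WHERE since the condition applies to individual rows

Corrected query:
SELECT id, kind, reading FROM sensors WHERE reading > 56.7

Result:
id | kind | reading
---+------+--------
4  | temp | 72.2   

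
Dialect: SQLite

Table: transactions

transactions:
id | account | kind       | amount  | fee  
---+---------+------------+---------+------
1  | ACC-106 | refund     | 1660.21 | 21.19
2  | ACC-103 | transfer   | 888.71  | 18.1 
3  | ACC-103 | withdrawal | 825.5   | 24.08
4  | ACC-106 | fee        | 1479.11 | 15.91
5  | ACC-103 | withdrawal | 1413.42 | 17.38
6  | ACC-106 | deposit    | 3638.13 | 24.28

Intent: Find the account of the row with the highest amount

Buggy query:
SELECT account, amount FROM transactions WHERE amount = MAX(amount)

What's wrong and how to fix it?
Bug: MAX(amount) is an aggregate and cannot be used directly in WHERE

Fix: Wrap MAX in a scalar subquery so WHERE compares against a single value

Corrected query:
SELECT account, amount FROM transactions WHERE amount = (SELECT MAX(amount) FROM transactions)

Result:
account | amount 
--------+--------
ACC-106 | 3638.13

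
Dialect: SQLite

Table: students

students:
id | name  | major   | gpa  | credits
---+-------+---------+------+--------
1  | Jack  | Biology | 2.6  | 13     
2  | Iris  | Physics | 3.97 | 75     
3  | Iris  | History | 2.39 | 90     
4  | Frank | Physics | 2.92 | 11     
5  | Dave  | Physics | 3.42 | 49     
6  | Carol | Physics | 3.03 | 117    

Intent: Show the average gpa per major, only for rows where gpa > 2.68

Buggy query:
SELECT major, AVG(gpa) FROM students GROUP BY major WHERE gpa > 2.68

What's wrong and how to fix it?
Bug: Row-level WHERE must come before GROUP BY in the clause order

Fix: Place WHERE between FROM and GROUP BY

Corrected query:
SELECT major, AVG(gpa) FROM students WHERE gpa > 2.68 GROUP BY major

Result:
major   | AVG(gpa)
--------+---------
Physics | 3.335   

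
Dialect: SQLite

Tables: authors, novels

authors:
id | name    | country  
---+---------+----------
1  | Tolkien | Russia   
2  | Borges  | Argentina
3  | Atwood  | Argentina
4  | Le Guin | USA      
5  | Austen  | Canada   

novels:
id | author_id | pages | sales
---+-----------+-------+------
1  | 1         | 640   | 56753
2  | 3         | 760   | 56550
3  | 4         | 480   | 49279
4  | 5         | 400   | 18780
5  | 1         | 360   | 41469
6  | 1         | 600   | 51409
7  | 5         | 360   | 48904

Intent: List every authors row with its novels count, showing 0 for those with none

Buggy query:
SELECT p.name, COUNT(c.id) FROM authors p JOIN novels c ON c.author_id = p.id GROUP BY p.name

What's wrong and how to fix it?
Bug: INNER JOIN drops authors rows that have no matching novels rows

Fix: Switch to LEFT JOIN to retain unmatched parent rows

Corrected query:
SELECT p.name, COUNT(c.id) FROM authors p LEFT JOIN novels c ON c.author_id = p.id GROUP BY p.name

Result:
name    | COUNT(c.id)
--------+------------
Atwood  | 1          
Austen  | 2          
Borges  | 0          
Le Guin | 1          
Tolkien | 3          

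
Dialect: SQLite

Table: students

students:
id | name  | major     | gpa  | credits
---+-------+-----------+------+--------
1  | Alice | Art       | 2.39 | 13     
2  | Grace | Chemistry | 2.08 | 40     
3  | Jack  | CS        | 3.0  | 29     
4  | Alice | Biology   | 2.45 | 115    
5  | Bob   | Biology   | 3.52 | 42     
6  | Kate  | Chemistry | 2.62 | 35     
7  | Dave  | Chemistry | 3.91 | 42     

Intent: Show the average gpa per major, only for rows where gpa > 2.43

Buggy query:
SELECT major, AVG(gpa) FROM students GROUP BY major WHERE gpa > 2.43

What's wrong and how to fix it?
Bug: Row-level WHERE must come before GROUP BY in the clause order

Fix: Place WHERE between FROM and GROUP BY

Corrected query:
SELECT major, AVG(gpa) FROM students WHERE gpa > 2.43 GROUP BY major

Result:
major     | AVG(gpa)
----------+---------
Biology   | 2.985   
CS        | 3       
Chemistry | 3.265   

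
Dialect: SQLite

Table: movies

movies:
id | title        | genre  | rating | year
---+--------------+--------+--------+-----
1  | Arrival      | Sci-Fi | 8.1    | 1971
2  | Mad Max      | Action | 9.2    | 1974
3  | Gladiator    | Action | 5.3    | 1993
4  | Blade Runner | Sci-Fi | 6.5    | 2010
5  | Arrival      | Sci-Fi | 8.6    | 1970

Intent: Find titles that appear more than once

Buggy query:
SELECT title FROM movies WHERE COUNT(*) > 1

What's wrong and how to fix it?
Bug: WHERE can't reference COUNT(*); aggregates are computed after WHERE

Fix: GROUP BY title, then filter groups with HAVING COUNT(*) > 1

Corrected query:
SELECT title FROM movies GROUP BY title HAVING COUNT(*) > 1

Result:
title  
-------
Arrival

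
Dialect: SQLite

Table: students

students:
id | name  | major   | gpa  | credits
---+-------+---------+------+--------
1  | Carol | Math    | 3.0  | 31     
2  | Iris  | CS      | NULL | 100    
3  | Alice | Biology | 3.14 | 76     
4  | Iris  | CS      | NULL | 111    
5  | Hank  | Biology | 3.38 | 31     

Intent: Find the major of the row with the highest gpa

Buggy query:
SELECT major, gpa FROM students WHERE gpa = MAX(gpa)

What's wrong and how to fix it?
Bug: WHERE is evaluated per row; an aggregate over the whole table isn't defined there

Fix: Use a subquery: WHERE gpa = (SELECT MAX(gpa) FROM students)

Corrected query:
SELECT major, gpa FROM students WHERE gpa = (SELECT MAX(gpa) FROM students)

Result:
major   | gpa 
--------+-----
Biology | 3.38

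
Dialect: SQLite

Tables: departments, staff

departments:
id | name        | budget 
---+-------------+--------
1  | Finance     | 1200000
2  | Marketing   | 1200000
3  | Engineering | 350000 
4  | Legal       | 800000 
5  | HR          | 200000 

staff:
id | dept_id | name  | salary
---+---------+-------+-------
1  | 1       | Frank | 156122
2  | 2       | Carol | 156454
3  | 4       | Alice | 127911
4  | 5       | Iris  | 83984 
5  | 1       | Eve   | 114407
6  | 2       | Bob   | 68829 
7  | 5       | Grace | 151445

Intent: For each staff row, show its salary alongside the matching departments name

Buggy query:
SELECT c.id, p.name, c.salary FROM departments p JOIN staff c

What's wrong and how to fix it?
Bug: Missing join condition: each staff row is matched to all departments rows instead of just its own

Fix: Specify the join condition linking the foreign key to the parent id

Corrected query:
SELECT c.id, p.name, c.salary FROM departments p JOIN staff c ON c.dept_id = p.id

Result:
id | name      | salary
---+-----------+-------
1  | Finance   | 156122
2  | Marketing | 156454
3  | Legal     | 127911
4  | HR        | 83984 
5  | Finance   | 114407
6  | Marketing | 68829 
7  | HR        | 151445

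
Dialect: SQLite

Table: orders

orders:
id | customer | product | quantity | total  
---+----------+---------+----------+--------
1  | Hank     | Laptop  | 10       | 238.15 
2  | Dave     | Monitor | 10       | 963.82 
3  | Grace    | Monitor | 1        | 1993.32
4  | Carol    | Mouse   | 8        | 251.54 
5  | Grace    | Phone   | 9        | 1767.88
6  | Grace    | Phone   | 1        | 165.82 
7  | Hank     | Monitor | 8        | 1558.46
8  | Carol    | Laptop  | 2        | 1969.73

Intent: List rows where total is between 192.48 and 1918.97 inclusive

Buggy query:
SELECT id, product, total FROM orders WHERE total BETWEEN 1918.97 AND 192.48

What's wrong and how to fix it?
Bug: The bounds are reversed; BETWEEN a AND b requires a <= b to match anything

Fix: Swap the bounds so the smaller value comes first

Corrected query:
SELECT id, product, total FROM orders WHERE total BETWEEN 192.48 AND 1918.97

Result:
id | product | total  
---+---------+--------
1  | Laptop  | 238.15 
2  | Monitor | 963.82 
4  | Mouse   | 251.54 
5  | Phone   | 1767.88
7  | Monitor | 1558.46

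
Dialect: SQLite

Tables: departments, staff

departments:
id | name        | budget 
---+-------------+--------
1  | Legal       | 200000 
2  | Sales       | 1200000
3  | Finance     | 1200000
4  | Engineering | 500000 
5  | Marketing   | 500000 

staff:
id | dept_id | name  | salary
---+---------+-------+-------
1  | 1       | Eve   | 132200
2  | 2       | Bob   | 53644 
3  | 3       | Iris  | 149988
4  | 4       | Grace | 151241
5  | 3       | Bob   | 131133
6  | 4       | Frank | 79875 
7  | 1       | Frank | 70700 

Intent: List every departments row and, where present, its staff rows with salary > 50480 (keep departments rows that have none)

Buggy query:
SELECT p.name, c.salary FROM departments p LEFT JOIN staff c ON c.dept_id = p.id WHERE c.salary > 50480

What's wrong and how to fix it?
Bug: Filtering c.salary in WHERE discards the NULL rows produced by LEFT JOIN, turning it into an inner join

Fix: Put 'c.salary > 50480' in the JOIN's ON clause instead of WHERE

Corrected query:
SELECT p.name, c.salary FROM departments p LEFT JOIN staff c ON c.dept_id = p.id AND c.salary > 50480

Result:
name        | salary
------------+-------
Legal       | 70700 
Legal       | 132200
Sales       | 53644 
Finance     | 131133
Finance     | 149988
Engineering | 79875 
Engineering | 151241
Marketing   | NULL  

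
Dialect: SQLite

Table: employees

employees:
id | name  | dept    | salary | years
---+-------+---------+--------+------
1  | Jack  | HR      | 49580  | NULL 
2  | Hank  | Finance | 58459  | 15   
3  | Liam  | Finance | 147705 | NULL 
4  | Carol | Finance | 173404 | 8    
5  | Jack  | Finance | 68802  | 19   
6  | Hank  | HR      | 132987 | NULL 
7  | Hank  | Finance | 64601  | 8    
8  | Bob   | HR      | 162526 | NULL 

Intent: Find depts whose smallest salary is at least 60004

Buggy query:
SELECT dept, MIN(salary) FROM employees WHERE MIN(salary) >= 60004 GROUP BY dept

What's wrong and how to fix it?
Bug: MIN() in WHERE is a misuse of aggregate

Fix: Use HAVING for the per-group MIN condition

Corrected query:
SELECT dept, MIN(salary) FROM employees GROUP BY dept HAVING MIN(salary) >= 60004

Result:
(no rows)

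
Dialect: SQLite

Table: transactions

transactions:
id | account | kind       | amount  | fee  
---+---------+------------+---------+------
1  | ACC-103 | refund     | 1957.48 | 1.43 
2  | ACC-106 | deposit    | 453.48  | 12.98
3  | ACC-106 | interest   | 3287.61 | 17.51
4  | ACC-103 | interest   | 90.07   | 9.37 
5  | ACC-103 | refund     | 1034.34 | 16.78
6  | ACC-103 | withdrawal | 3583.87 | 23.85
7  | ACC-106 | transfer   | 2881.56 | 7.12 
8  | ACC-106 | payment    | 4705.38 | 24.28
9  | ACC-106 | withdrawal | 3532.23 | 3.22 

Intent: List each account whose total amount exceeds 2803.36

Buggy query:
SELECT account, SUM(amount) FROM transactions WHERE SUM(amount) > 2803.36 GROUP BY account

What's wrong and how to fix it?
Bug: Aggregate functions cannot appear in a WHERE clause

Fix: Move the aggregate condition to a HAVING clause

Corrected query:
SELECT account, SUM(amount) FROM transactions GROUP BY account HAVING SUM(amount) > 2803.36

Result:
account | SUM(amount)
--------+------------
ACC-103 | 6665.76    
ACC-106 | 14860.26   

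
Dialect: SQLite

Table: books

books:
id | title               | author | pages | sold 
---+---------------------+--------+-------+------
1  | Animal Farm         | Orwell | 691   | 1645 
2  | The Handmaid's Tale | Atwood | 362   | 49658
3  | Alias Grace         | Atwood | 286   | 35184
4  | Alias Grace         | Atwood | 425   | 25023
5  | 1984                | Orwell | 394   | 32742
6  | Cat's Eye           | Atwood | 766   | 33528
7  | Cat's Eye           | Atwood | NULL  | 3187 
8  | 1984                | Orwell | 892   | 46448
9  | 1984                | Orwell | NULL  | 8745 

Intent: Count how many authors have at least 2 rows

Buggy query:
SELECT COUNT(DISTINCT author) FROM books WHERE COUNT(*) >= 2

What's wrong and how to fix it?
Bug: COUNT(*) cannot appear in WHERE; the per-group count doesn't exist yet

Fix: Use a subquery that GROUPs and filters with HAVING, then count its rows

Corrected query:
SELECT COUNT(*) FROM (SELECT author FROM books GROUP BY author HAVING COUNT(*) >= 2)

Result:
COUNT(*)
--------
2       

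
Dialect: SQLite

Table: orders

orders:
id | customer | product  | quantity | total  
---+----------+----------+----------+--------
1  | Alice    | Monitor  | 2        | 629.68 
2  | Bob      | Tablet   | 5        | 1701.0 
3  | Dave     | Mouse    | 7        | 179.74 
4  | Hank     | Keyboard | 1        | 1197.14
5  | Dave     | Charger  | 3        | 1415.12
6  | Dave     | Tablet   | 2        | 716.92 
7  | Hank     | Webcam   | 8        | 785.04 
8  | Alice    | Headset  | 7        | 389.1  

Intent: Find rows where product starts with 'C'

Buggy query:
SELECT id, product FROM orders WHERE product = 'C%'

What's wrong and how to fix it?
Bug: Wildcards only work with LIKE; '=' treats '%' as a literal character

Fix: Replace '=' with LIKE so 'C%' is treated as a pattern

Corrected query:
SELECT id, product FROM orders WHERE product LIKE 'C%'

Result:
id | product
---+--------
5  | Charger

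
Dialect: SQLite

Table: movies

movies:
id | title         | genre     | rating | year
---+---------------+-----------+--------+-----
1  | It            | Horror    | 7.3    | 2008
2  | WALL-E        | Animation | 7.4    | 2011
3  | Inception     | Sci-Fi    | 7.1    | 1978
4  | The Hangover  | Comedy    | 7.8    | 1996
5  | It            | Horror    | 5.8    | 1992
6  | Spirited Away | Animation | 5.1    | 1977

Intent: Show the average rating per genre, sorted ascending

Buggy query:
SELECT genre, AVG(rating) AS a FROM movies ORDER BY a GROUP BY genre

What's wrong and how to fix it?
Bug: ORDER BY appears before GROUP BY; SQL clause order requires GROUP BY first

Fix: Reorder: SELECT … FROM … GROUP BY … ORDER BY …

Corrected query:
SELECT genre, AVG(rating) AS a FROM movies GROUP BY genre ORDER BY a

Result:
genre     | a   
----------+-----
Animation | 6.25
Horror    | 6.55
Sci-Fi    | 7.1 
Comedy    | 7.8 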